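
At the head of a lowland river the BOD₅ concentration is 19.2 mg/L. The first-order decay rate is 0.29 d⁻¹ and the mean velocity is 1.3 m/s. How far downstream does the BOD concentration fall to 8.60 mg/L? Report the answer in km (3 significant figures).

311 km

From C = C₀·e^(−kt), t = ln(C₀/C)/k = ln(19.2/8.60)/0.29 = 0.8031/0.29 = 2.769 d.
Distance = v·t = 1.3 m/s × 2.393e+05 s = 3.111e+05 m = 311.1 km.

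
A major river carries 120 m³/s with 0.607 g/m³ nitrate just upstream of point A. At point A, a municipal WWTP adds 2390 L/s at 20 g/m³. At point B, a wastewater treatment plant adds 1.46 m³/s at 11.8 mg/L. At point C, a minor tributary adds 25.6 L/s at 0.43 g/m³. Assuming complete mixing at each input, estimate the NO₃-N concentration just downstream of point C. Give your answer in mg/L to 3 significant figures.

1.11 mg/L

2390 L/s = 2.39 m³/s.
After input A: C = (120·0.607 + 2.39·20) / 122.4 = 0.9857 mg/L.
After input B: C = (122.4·0.9857 + 1.46·11.8) / 123.8 = 1.113 mg/L.
25.6 L/s = 0.0256 m³/s.
After input C: C = (123.8·1.113 + 0.0256·0.43) / 123.9 = 1.113 mg/L.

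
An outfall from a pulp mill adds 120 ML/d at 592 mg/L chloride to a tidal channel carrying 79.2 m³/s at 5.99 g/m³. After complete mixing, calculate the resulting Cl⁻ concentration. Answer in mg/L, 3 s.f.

16.1 mg/L

120 ML/d = 1.389 m³/s.
Conservation of mass across the mixing zone: C = (1.389·592 + 79.2·5.99) / (1.389 + 79.2) = 1297/80.59 = 16.09 mg/L.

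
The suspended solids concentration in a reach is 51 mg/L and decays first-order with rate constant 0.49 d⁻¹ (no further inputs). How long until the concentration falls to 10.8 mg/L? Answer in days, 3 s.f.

t = ln(C₀/C)/k = ln(51/10.8)/0.49 = 1.552/0.49 = 3.168 d.

3.17 d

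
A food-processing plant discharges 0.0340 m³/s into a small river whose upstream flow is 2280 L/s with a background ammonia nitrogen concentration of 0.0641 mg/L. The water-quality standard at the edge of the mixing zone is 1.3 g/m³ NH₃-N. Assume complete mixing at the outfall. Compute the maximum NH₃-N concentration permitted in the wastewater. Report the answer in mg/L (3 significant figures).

84.2 mg/L

2280 L/s = 2.28 m³/s.
Mass balance: 1.3·2.314 = 0.034·Cₑ + 2.28·0.0641.
Cₑ = (3.008 − 0.1461) / 0.034 = 84.18 mg/L.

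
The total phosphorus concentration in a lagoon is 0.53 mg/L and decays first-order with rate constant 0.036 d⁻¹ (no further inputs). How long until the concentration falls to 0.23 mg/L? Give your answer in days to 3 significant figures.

23.2 d

t = ln(C₀/C)/k = ln(0.53/0.23)/0.036 = 0.8348/0.036 = 23.19 d.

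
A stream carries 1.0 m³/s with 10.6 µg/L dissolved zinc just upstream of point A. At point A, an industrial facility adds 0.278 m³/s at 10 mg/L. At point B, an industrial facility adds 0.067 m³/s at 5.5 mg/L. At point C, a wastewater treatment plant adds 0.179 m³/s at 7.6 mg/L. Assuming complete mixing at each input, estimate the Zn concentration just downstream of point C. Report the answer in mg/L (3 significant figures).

2.97 mg/L

10.6 µg/L = 0.0106 mg/L.
After input A: C = (1·0.0106 + 0.278·10) / 1.278 = 2.184 mg/L.
After input B: C = (1.278·2.184 + 0.067·5.5) / 1.345 = 2.349 mg/L.
After input C: C = (1.345·2.349 + 0.179·7.6) / 1.524 = 2.966 mg/L.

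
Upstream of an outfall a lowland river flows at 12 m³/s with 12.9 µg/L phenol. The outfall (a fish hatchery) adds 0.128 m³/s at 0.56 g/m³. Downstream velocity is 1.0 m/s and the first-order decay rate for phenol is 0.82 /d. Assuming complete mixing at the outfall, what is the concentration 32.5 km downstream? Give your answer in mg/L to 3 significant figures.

12.9 µg/L = 0.0129 mg/L.
After complete mixing, C₀ = (0.128·0.56 + 12·0.0129) / 12.13 = 0.01867 mg/L.
Travel time t = 3.25e+04 m / 1.0 m/s = 3.25e+04 s = 0.3762 d.
C = 0.01867·exp(−0.82·0.3762) = 0.01867·0.7346 = 0.01372 mg/L.

0.0137 mg/L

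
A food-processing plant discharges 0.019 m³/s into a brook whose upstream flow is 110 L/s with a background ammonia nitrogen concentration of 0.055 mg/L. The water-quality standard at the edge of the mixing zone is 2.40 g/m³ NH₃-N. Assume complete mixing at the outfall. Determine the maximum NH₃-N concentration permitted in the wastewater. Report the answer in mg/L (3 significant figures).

16.0 mg/L

110 L/s = 0.11 m³/s.
Mass balance: 2.4·0.129 = 0.019·Cₑ + 0.11·0.055.
Cₑ = (0.3096 − 0.00605) / 0.019 = 15.98 mg/L.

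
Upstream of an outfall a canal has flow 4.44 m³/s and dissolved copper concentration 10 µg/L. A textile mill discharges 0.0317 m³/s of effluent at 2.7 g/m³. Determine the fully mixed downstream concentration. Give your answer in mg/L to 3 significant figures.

0.0291 mg/L

10 µg/L = 0.01 mg/L.
Conservation of mass across the mixing zone: C = (0.0317·2.7 + 4.44·0.01) / (0.0317 + 4.44) = 0.13/4.472 = 0.02907 mg/L.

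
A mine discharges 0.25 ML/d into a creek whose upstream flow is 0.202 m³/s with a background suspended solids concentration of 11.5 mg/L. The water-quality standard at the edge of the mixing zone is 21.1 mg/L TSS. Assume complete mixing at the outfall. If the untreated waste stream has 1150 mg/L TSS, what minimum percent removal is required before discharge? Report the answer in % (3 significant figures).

39.9 %

0.25 ML/d = 0.002894 m³/s.
Mass balance: 21.1·0.2049 = 0.002894·Cₑ + 0.202·11.5.
Cₑ = (4.323 − 2.323) / 0.002894 = 691.3 mg/L.
Required removal = 1 − 691.3/1150 = 39.89 %.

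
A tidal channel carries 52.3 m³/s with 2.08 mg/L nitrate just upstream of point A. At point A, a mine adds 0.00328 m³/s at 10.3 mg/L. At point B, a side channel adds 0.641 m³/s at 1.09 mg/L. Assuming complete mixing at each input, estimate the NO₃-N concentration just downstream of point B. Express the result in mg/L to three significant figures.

2.07 mg/L

After input A: C = (52.3·2.08 + 0.00328·10.3) / 52.3 = 2.081 mg/L.
After input B: C = (52.3·2.081 + 0.641·1.09) / 52.94 = 2.069 mg/L.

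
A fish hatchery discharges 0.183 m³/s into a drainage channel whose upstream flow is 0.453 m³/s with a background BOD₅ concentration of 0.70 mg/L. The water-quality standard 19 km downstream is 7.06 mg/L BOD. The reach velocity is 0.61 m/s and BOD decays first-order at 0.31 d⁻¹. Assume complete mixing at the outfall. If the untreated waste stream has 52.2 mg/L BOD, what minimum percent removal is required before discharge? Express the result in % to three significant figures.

50.8 %

Travel time to the compliance point: t = 1.9e+04/0.61 = 3.115e+04 s = 0.3605 d; decay factor exp(−0.31·0.3605) = 0.8943.
So the concentration just after mixing may be at most 7.06/0.8943 = 7.895 mg/L.
Mass balance: 7.895·0.636 = 0.183·Cₑ + 0.453·0.7.
Cₑ = (5.021 − 0.3171) / 0.183 = 25.7 mg/L.
Required removal = 1 − 25.7/52.2 = 50.76 %.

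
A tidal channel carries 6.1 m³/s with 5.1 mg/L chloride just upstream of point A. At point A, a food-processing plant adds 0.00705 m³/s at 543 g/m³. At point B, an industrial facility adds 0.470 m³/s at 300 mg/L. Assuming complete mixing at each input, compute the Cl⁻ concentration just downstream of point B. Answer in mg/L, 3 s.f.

After input A: C = (6.1·5.1 + 0.00705·543) / 6.107 = 5.721 mg/L.
After input B: C = (6.107·5.721 + 0.47·300) / 6.577 = 26.75 mg/L.

26.8 mg/L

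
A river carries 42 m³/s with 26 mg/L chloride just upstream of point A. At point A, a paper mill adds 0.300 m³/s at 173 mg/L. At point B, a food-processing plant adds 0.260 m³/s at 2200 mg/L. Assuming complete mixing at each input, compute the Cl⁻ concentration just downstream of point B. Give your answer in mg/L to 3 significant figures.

After input A: C = (42·26 + 0.3·173) / 42.3 = 27.04 mg/L.
After input B: C = (42.3·27.04 + 0.26·2200) / 42.56 = 40.32 mg/L.

40.3 mg/L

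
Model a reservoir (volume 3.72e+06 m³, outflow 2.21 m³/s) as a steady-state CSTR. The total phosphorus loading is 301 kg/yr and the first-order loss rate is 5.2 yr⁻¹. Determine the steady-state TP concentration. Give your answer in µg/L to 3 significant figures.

Outflow Q = 2.21 m³/s × 3.156e+07 s/yr = 6.974e+07 m³/yr.
Steady-state CSTR mass balance: W = Q·C + k·V·C, so C = W/(Q + kV).
Q + kV = 6.974e+07 + 5.2·3.72e+06 = 8.909e+07 m³/yr.
C = 301/8.909e+07 = 3.379e-06 kg/m³ = 0.003379 mg/L = 3.379 µg/L.

3.38 µg/L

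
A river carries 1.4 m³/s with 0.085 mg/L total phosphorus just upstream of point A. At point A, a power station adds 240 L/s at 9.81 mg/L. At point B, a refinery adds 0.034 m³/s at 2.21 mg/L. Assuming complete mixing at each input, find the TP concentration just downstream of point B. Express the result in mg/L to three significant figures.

1.52 mg/L

240 L/s = 0.24 m³/s.
After input A: C = (1.4·0.085 + 0.24·9.81) / 1.64 = 1.508 mg/L.
After input B: C = (1.64·1.508 + 0.034·2.21) / 1.674 = 1.522 mg/L.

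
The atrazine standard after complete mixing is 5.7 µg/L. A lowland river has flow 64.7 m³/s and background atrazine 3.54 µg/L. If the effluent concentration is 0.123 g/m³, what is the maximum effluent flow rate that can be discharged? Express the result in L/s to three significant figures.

1190 L/s

3.54 µg/L = 0.00354 mg/L.
5.7 µg/L = 0.0057 mg/L.
Mass balance at complete mixing: C_std·(Q_w + Q_r) = Q_w·C_e + Q_r·C_b.
Rearranging, Q_w = Q_r·(C_std − C_b)/(C_e − C_std) = 64.7·(0.0057 − 0.00354) / (0.123 − 0.0057) = 1.191 m³/s.
= 1191 L/s.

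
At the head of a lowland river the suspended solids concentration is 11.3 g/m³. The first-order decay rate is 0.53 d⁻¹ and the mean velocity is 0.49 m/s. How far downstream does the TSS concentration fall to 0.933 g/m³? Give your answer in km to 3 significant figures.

From C = C₀·e^(−kt), t = ln(C₀/C)/k = ln(11.3/0.933)/0.53 = 2.494/0.53 = 4.706 d.
Distance = v·t = 0.49 m/s × 4.066e+05 s = 1.992e+05 m = 199.2 km.

199 km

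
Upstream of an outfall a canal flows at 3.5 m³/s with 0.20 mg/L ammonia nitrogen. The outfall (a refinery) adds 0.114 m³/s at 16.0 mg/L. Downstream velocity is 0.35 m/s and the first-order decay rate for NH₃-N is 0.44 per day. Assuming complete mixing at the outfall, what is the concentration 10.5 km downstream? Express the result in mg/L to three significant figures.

0.599 mg/L

After complete mixing, C₀ = (0.114·16 + 3.5·0.2) / 3.614 = 0.6984 mg/L.
Travel time t = 1.05e+04 m / 0.35 m/s = 3e+04 s = 0.3472 d.
C = 0.6984·exp(−0.44·0.3472) = 0.6984·0.8583 = 0.5994 mg/L.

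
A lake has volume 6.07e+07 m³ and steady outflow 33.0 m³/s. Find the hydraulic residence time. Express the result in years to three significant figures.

Q = 33.0 m³/s × 3.156e+07 s/yr = 1.041e+09 m³/yr.
Hydraulic residence time τ = V/Q = 6.07e+07/1.041e+09 = 0.05829 yr.

0.0583 yr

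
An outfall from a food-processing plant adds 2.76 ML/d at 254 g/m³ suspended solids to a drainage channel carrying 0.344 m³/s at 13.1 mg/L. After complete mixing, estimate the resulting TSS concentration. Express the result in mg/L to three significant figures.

33.6 mg/L

2.76 ML/d = 0.03194 m³/s.
By mass balance at complete mixing, C = (0.03194·254 + 0.344·13.1) / (0.03194 + 0.344) = 12.62/0.3759 = 33.57 mg/L.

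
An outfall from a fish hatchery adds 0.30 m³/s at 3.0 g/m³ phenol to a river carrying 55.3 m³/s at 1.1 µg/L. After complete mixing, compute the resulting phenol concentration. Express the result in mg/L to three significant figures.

0.0173 mg/L

1.1 µg/L = 0.0011 mg/L.
Flow-weighted mixing gives C = (0.3·3 + 55.3·0.0011) / (0.3 + 55.3) = 0.9608/55.6 = 0.01728 mg/L.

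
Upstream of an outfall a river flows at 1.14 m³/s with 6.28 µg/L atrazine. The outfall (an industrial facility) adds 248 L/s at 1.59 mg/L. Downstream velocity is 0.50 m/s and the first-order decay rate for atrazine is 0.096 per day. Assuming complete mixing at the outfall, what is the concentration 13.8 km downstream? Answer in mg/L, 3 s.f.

0.281 mg/L

248 L/s = 0.248 m³/s.
6.28 µg/L = 0.00628 mg/L.
After complete mixing, C₀ = (0.248·1.59 + 1.14·0.00628) / 1.388 = 0.2893 mg/L.
Travel time t = 1.38e+04 m / 0.50 m/s = 2.76e+04 s = 0.3194 d.
C = 0.2893·exp(−0.096·0.3194) = 0.2893·0.9698 = 0.2805 mg/L.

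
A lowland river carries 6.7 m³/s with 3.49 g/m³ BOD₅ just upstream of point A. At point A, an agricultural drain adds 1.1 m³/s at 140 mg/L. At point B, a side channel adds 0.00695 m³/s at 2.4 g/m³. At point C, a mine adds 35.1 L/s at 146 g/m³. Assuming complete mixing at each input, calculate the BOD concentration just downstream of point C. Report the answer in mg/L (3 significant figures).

After input A: C = (6.7·3.49 + 1.1·140) / 7.8 = 22.74 mg/L.
After input B: C = (7.8·22.74 + 0.00695·2.4) / 7.807 = 22.72 mg/L.
35.1 L/s = 0.0351 m³/s.
After input C: C = (7.807·22.72 + 0.0351·146) / 7.842 = 23.28 mg/L.

23.3 mg/L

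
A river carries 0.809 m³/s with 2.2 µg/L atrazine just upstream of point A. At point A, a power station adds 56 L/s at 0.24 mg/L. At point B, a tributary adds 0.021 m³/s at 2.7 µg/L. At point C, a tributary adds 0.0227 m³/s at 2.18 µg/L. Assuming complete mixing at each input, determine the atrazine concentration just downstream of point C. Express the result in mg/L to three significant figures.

0.0169 mg/L

2.2 µg/L = 0.0022 mg/L.
56 L/s = 0.056 m³/s.
After input A: C = (0.809·0.0022 + 0.056·0.24) / 0.865 = 0.0176 mg/L.
2.7 µg/L = 0.0027 mg/L.
After input B: C = (0.865·0.0176 + 0.021·0.0027) / 0.886 = 0.01724 mg/L.
2.18 µg/L = 0.00218 mg/L.
After input C: C = (0.886·0.01724 + 0.0227·0.00218) / 0.9087 = 0.01687 mg/L.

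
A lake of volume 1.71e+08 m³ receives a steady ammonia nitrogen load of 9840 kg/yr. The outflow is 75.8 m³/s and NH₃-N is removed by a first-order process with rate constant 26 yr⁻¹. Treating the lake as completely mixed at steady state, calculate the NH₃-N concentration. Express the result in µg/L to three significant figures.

Outflow Q = 75.8 m³/s × 3.156e+07 s/yr = 2.392e+09 m³/yr.
Steady-state CSTR mass balance: W = Q·C + k·V·C, so C = W/(Q + kV).
Q + kV = 2.392e+09 + 26·1.71e+08 = 6.838e+09 m³/yr.
C = 9840/6.838e+09 = 1.439e-06 kg/m³ = 0.001439 mg/L = 1.439 µg/L.

1.44 µg/L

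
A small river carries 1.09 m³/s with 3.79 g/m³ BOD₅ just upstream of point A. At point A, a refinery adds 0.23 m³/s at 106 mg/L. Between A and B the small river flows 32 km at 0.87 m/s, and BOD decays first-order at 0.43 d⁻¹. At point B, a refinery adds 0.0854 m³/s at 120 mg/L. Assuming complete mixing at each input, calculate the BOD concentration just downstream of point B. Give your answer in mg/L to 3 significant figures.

24.2 mg/L

After input A: C = (1.09·3.79 + 0.23·106) / 1.32 = 21.6 mg/L.
Over the 32 km reach to input B (t = 3.678e+04 s = 0.4257 d), decay gives C = 21.6·exp(−0.43·0.4257) = 17.99 mg/L.
After input B: C = (1.32·17.99 + 0.0854·120) / 1.405 = 24.19 mg/L.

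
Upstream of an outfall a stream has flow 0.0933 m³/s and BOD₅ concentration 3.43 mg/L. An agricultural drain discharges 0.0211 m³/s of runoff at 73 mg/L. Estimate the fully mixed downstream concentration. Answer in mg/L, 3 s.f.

Flow-weighted mixing gives C = (0.0211·73 + 0.0933·3.43) / (0.0211 + 0.0933) = 1.86/0.1144 = 16.26 mg/L.

16.3 mg/L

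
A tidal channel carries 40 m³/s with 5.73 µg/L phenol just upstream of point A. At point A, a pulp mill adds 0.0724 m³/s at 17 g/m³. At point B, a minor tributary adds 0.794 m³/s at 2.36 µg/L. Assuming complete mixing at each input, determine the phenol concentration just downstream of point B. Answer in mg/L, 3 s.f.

5.73 µg/L = 0.00573 mg/L.
After input A: C = (40·0.00573 + 0.0724·17) / 40.07 = 0.03643 mg/L.
2.36 µg/L = 0.00236 mg/L.
After input B: C = (40.07·0.03643 + 0.794·0.00236) / 40.87 = 0.03577 mg/L.

0.0358 mg/L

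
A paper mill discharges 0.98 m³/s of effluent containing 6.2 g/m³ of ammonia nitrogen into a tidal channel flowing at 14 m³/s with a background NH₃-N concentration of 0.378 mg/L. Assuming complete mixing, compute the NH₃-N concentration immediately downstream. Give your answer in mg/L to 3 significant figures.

0.759 mg/L

Conservation of mass across the mixing zone: C = (0.98·6.2 + 14·0.378) / (0.98 + 14) = 11.37/14.98 = 0.7589 mg/L.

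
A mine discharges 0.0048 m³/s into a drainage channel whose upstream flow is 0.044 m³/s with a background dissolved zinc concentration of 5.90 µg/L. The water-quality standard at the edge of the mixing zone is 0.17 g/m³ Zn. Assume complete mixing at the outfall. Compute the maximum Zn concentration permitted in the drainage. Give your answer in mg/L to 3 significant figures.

5.90 µg/L = 0.0059 mg/L.
Mass balance: 0.17·0.0488 = 0.0048·Cₑ + 0.044·0.0059.
Cₑ = (0.008296 − 0.0002596) / 0.0048 = 1.674 mg/L.

1.67 mg/L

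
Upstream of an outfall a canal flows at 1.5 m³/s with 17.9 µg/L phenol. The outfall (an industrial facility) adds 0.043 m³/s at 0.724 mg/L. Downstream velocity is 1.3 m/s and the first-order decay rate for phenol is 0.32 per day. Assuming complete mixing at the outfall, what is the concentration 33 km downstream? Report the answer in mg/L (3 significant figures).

17.9 µg/L = 0.0179 mg/L.
After complete mixing, C₀ = (0.043·0.724 + 1.5·0.0179) / 1.543 = 0.03758 mg/L.
Travel time t = 3.3e+04 m / 1.3 m/s = 2.538e+04 s = 0.2938 d.
C = 0.03758·exp(−0.32·0.2938) = 0.03758·0.9103 = 0.03421 mg/L.

0.0342 mg/L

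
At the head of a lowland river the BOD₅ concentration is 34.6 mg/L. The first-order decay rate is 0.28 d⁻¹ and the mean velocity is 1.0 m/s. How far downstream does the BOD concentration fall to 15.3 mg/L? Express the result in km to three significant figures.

From C = C₀·e^(−kt), t = ln(C₀/C)/k = ln(34.6/15.3)/0.28 = 0.816/0.28 = 2.914 d.
Distance = v·t = 1.0 m/s × 2.518e+05 s = 2.518e+05 m = 251.8 km.

252 km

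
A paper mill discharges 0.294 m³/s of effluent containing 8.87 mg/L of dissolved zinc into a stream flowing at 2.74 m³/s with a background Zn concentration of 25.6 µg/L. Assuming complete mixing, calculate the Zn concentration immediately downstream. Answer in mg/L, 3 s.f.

0.883 mg/L

25.6 µg/L = 0.0256 mg/L.
By mass balance at complete mixing, C = (0.294·8.87 + 2.74·0.0256) / (0.294 + 2.74) = 2.678/3.034 = 0.8826 mg/L.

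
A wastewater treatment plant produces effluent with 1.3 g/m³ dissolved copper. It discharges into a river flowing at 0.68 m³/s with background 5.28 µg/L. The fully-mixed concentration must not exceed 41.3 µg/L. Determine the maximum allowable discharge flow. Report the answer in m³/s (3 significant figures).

5.28 µg/L = 0.00528 mg/L.
41.3 µg/L = 0.0413 mg/L.
Mass balance at complete mixing: C_std·(Q_w + Q_r) = Q_w·C_e + Q_r·C_b.
Rearranging, Q_w = Q_r·(C_std − C_b)/(C_e − C_std) = 0.68·(0.0413 − 0.00528) / (1.3 − 0.0413) = 0.01946 m³/s.

0.0195 m³/s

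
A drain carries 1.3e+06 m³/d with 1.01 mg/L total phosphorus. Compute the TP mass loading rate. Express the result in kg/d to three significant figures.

1310 kg/d

1.3e+06 m³/d = 15.05 m³/s.
Mass flux = Q·C = 15.05 m³/s × 1.01 g/m³ = 15.2 g/s.
= 15.2 g/s × 86.4 = 1313 kg/d.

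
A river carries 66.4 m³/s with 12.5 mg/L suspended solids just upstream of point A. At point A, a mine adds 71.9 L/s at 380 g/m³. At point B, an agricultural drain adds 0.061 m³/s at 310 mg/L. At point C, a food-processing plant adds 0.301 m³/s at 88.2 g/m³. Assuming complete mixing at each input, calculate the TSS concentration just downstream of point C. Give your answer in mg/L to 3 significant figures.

71.9 L/s = 0.0719 m³/s.
After input A: C = (66.4·12.5 + 0.0719·380) / 66.47 = 12.9 mg/L.
After input B: C = (66.47·12.9 + 0.061·310) / 66.53 = 13.17 mg/L.
After input C: C = (66.53·13.17 + 0.301·88.2) / 66.83 = 13.51 mg/L.

13.5 mg/L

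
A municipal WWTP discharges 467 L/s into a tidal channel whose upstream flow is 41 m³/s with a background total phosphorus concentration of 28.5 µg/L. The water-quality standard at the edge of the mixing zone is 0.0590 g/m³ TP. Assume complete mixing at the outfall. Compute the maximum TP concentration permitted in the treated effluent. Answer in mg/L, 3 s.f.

2.74 mg/L

467 L/s = 0.467 m³/s.
28.5 µg/L = 0.0285 mg/L.
Mass balance: 0.059·41.47 = 0.467·Cₑ + 41·0.0285.
Cₑ = (2.447 − 1.169) / 0.467 = 2.737 mg/L.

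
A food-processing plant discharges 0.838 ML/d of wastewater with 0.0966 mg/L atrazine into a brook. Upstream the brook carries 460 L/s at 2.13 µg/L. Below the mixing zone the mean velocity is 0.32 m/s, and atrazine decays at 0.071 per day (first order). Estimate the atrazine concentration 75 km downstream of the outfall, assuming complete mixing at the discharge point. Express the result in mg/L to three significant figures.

0.838 ML/d = 0.009699 m³/s.
460 L/s = 0.46 m³/s.
2.13 µg/L = 0.00213 mg/L.
After complete mixing, C₀ = (0.009699·0.0966 + 0.46·0.00213) / 0.4697 = 0.004081 mg/L.
Travel time t = 7.5e+04 m / 0.32 m/s = 2.344e+05 s = 2.713 d.
C = 0.004081·exp(−0.071·2.713) = 0.004081·0.8248 = 0.003366 mg/L.

0.00337 mg/L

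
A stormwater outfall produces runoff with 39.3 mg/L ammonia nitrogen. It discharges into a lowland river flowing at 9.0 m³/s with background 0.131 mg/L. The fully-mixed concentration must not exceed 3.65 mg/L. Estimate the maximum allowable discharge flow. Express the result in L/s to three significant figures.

888 L/s

Mass balance at complete mixing: C_std·(Q_w + Q_r) = Q_w·C_e + Q_r·C_b.
Rearranging, Q_w = Q_r·(C_std − C_b)/(C_e − C_std) = 9.0·(3.65 − 0.131) / (39.3 − 3.65) = 0.8884 m³/s.
= 888.4 L/s.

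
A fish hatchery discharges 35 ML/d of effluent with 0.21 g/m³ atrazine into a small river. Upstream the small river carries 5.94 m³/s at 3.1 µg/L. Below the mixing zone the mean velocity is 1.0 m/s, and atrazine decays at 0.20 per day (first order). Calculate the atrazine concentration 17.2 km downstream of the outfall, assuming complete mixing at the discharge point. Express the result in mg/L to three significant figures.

35 ML/d = 0.4051 m³/s.
3.1 µg/L = 0.0031 mg/L.
After complete mixing, C₀ = (0.4051·0.21 + 5.94·0.0031) / 6.345 = 0.01631 mg/L.
Travel time t = 1.72e+04 m / 1.0 m/s = 1.72e+04 s = 0.1991 d.
C = 0.01631·exp(−0.20·0.1991) = 0.01631·0.961 = 0.01567 mg/L.

0.0157 mg/L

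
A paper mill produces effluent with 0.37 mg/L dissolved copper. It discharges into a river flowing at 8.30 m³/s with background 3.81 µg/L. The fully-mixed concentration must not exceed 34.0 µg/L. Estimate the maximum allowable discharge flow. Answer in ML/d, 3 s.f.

3.81 µg/L = 0.00381 mg/L.
34.0 µg/L = 0.034 mg/L.
Mass balance at complete mixing: C_std·(Q_w + Q_r) = Q_w·C_e + Q_r·C_b.
Rearranging, Q_w = Q_r·(C_std − C_b)/(C_e − C_std) = 8.30·(0.034 − 0.00381) / (0.37 − 0.034) = 0.7458 m³/s.
= 64.43 ML/d.

64.4 ML/d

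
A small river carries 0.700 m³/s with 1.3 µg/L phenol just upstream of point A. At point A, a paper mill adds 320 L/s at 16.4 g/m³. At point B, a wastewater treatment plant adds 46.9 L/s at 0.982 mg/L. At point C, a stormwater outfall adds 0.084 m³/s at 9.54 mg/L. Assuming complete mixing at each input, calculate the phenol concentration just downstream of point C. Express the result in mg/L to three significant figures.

1.3 µg/L = 0.0013 mg/L.
320 L/s = 0.32 m³/s.
After input A: C = (0.7·0.0013 + 0.32·16.4) / 1.02 = 5.146 mg/L.
46.9 L/s = 0.0469 m³/s.
After input B: C = (1.02·5.146 + 0.0469·0.982) / 1.067 = 4.963 mg/L.
After input C: C = (1.067·4.963 + 0.084·9.54) / 1.151 = 5.297 mg/L.

5.30 mg/L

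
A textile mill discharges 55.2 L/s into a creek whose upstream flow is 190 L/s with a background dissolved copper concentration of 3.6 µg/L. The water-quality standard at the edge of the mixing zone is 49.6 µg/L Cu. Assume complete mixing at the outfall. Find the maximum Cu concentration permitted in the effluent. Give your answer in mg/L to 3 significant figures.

55.2 L/s = 0.0552 m³/s.
190 L/s = 0.19 m³/s.
3.6 µg/L = 0.0036 mg/L.
49.6 µg/L = 0.0496 mg/L.
Mass balance: 0.0496·0.2452 = 0.0552·Cₑ + 0.19·0.0036.
Cₑ = (0.01216 − 0.000684) / 0.0552 = 0.2079 mg/L.

0.208 mg/L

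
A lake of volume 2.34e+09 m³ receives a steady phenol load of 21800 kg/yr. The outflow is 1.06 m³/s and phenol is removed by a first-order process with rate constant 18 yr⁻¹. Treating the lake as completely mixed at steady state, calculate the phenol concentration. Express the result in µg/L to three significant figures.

Outflow Q = 1.06 m³/s × 3.156e+07 s/yr = 3.345e+07 m³/yr.
Steady-state CSTR mass balance: W = Q·C + k·V·C, so C = W/(Q + kV).
Q + kV = 3.345e+07 + 18·2.34e+09 = 4.215e+10 m³/yr.
C = 21800/4.215e+10 = 5.172e-07 kg/m³ = 0.0005172 mg/L = 0.5172 µg/L.

0.517 µg/L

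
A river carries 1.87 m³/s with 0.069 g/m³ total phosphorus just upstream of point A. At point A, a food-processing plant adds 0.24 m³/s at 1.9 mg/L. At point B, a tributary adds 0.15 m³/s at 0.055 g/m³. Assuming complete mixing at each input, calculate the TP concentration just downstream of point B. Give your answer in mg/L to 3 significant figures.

0.263 mg/L

After input A: C = (1.87·0.069 + 0.24·1.9) / 2.11 = 0.2773 mg/L.
After input B: C = (2.11·0.2773 + 0.15·0.055) / 2.26 = 0.2625 mg/L.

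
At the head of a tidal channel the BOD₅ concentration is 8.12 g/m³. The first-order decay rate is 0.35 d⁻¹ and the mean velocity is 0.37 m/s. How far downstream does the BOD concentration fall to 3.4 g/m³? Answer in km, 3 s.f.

79.5 km

From C = C₀·e^(−kt), t = ln(C₀/C)/k = ln(8.12/3.4)/0.35 = 0.8706/0.35 = 2.487 d.
Distance = v·t = 0.37 m/s × 2.149e+05 s = 7.951e+04 m = 79.51 km.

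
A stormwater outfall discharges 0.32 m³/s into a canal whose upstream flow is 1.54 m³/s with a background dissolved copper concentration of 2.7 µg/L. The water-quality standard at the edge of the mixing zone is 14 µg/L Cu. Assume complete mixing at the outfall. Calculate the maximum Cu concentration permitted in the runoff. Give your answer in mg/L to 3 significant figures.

0.0684 mg/L

2.7 µg/L = 0.0027 mg/L.
14 µg/L = 0.014 mg/L.
Mass balance: 0.014·1.86 = 0.32·Cₑ + 1.54·0.0027.
Cₑ = (0.02604 − 0.004158) / 0.32 = 0.06838 mg/L.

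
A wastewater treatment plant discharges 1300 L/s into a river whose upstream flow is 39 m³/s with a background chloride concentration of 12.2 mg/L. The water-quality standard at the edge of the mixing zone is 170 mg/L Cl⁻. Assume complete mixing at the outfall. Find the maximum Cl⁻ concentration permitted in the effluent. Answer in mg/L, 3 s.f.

4900 mg/L

1300 L/s = 1.3 m³/s.
Mass balance: 170·40.3 = 1.3·Cₑ + 39·12.2.
Cₑ = (6851 − 475.8) / 1.3 = 4904 mg/L.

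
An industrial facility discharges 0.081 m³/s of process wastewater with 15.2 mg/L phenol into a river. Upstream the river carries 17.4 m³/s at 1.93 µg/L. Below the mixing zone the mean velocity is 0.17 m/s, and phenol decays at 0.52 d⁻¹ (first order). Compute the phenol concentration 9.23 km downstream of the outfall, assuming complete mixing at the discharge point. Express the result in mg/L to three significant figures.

0.0522 mg/L

1.93 µg/L = 0.00193 mg/L.
After complete mixing, C₀ = (0.081·15.2 + 17.4·0.00193) / 17.48 = 0.07235 mg/L.
Travel time t = 9230 m / 0.17 m/s = 5.429e+04 s = 0.6284 d.
C = 0.07235·exp(−0.52·0.6284) = 0.07235·0.7212 = 0.05218 mg/L.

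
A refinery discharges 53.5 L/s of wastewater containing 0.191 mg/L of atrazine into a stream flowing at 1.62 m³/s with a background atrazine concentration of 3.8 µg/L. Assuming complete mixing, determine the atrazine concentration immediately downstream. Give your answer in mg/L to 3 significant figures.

0.00978 mg/L

53.5 L/s = 0.0535 m³/s.
3.8 µg/L = 0.0038 mg/L.
Conservation of mass across the mixing zone: C = (0.0535·0.191 + 1.62·0.0038) / (0.0535 + 1.62) = 0.01637/1.674 = 0.009785 mg/L.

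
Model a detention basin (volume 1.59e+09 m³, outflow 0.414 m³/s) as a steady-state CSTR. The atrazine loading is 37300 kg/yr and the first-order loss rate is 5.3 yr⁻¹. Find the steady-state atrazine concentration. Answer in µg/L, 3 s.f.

4.42 µg/L

Outflow Q = 0.414 m³/s × 3.156e+07 s/yr = 1.306e+07 m³/yr.
Steady-state CSTR mass balance: W = Q·C + k·V·C, so C = W/(Q + kV).
Q + kV = 1.306e+07 + 5.3·1.59e+09 = 8.44e+09 m³/yr.
C = 37300/8.44e+09 = 4.419e-06 kg/m³ = 0.004419 mg/L = 4.419 µg/L.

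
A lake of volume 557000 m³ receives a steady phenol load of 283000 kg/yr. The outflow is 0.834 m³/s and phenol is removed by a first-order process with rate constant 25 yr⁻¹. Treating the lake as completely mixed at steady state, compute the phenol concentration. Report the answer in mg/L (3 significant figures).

Outflow Q = 0.834 m³/s × 3.156e+07 s/yr = 2.632e+07 m³/yr.
Steady-state CSTR mass balance: W = Q·C + k·V·C, so C = W/(Q + kV).
Q + kV = 2.632e+07 + 25·557000 = 4.024e+07 m³/yr.
C = 283000/4.024e+07 = 0.007032 kg/m³ = 7.032 mg/L.

7.03 mg/L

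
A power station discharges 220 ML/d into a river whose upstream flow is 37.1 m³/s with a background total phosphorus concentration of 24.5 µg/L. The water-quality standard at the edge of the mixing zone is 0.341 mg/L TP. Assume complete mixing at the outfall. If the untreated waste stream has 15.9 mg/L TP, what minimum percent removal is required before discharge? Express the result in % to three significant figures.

220 ML/d = 2.546 m³/s.
24.5 µg/L = 0.0245 mg/L.
Mass balance: 0.341·39.65 = 2.546·Cₑ + 37.1·0.0245.
Cₑ = (13.52 − 0.909) / 2.546 = 4.952 mg/L.
Required removal = 1 − 4.952/15.9 = 68.85 %.

68.9 %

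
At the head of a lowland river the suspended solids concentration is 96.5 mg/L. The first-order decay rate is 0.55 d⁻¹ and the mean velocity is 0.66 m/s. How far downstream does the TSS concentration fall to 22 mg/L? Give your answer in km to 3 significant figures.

From C = C₀·e^(−kt), t = ln(C₀/C)/k = ln(96.5/22)/0.55 = 1.479/0.55 = 2.688 d.
Distance = v·t = 0.66 m/s × 2.323e+05 s = 1.533e+05 m = 153.3 km.

153 km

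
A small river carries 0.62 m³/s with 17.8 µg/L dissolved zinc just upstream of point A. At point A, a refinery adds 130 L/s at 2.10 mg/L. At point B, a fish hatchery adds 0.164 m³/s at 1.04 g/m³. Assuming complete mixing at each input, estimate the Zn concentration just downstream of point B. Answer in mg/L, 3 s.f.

0.497 mg/L

17.8 µg/L = 0.0178 mg/L.
130 L/s = 0.13 m³/s.
After input A: C = (0.62·0.0178 + 0.13·2.1) / 0.75 = 0.3787 mg/L.
After input B: C = (0.75·0.3787 + 0.164·1.04) / 0.914 = 0.4974 mg/L.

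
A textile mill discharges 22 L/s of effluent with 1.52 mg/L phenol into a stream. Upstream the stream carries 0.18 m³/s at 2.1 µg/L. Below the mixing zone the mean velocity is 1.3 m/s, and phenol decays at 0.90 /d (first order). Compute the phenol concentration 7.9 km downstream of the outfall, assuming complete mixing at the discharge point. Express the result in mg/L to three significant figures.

22 L/s = 0.022 m³/s.
2.1 µg/L = 0.0021 mg/L.
After complete mixing, C₀ = (0.022·1.52 + 0.18·0.0021) / 0.202 = 0.1674 mg/L.
Travel time t = 7900 m / 1.3 m/s = 6077 s = 0.07033 d.
C = 0.1674·exp(−0.90·0.07033) = 0.1674·0.9387 = 0.1571 mg/L.

0.157 mg/L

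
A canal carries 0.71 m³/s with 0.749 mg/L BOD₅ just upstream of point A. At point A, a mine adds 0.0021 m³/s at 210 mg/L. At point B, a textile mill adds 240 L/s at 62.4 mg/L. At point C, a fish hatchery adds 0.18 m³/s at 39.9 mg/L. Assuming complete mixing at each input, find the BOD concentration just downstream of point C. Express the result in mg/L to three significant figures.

20.4 mg/L

After input A: C = (0.71·0.749 + 0.0021·210) / 0.7121 = 1.366 mg/L.
240 L/s = 0.24 m³/s.
After input B: C = (0.7121·1.366 + 0.24·62.4) / 0.9521 = 16.75 mg/L.
After input C: C = (0.9521·16.75 + 0.18·39.9) / 1.132 = 20.43 mg/L.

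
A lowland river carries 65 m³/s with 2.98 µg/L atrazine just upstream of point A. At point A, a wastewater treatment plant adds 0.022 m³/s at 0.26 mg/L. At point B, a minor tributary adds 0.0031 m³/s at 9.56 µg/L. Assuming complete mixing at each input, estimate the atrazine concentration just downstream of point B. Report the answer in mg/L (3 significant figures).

2.98 µg/L = 0.00298 mg/L.
After input A: C = (65·0.00298 + 0.022·0.26) / 65.02 = 0.003067 mg/L.
9.56 µg/L = 0.00956 mg/L.
After input B: C = (65.02·0.003067 + 0.0031·0.00956) / 65.03 = 0.003067 mg/L.

0.00307 mg/L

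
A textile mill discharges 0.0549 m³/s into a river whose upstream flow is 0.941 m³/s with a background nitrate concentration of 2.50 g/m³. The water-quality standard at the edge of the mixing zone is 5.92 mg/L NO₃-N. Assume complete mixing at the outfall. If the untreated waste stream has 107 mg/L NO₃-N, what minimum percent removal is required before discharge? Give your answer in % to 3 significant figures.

Mass balance: 5.92·0.9959 = 0.0549·Cₑ + 0.941·2.5.
Cₑ = (5.896 − 2.353) / 0.0549 = 64.54 mg/L.
Required removal = 1 − 64.54/107 = 39.68 %.

39.7 %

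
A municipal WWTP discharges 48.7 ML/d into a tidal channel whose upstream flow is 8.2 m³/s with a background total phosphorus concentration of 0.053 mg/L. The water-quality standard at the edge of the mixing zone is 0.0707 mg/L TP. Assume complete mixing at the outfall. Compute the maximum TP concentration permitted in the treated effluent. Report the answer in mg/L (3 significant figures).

0.328 mg/L

48.7 ML/d = 0.5637 m³/s.
Mass balance: 0.0707·8.764 = 0.5637·Cₑ + 8.2·0.053.
Cₑ = (0.6196 − 0.4346) / 0.5637 = 0.3282 mg/L.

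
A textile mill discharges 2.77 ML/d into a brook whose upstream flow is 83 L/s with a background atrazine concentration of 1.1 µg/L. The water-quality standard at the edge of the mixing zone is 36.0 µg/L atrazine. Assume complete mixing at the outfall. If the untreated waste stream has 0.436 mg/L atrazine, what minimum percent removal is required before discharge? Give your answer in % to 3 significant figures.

71.0 %

2.77 ML/d = 0.03206 m³/s.
83 L/s = 0.083 m³/s.
1.1 µg/L = 0.0011 mg/L.
36.0 µg/L = 0.036 mg/L.
Mass balance: 0.036·0.1151 = 0.03206·Cₑ + 0.083·0.0011.
Cₑ = (0.004142 − 9.13e-05) / 0.03206 = 0.1264 mg/L.
Required removal = 1 − 0.1264/0.436 = 71.02 %.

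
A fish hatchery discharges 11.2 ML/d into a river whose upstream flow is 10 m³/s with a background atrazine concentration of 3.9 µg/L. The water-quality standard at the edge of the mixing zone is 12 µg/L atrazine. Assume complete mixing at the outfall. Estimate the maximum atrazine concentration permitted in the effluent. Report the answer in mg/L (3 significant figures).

11.2 ML/d = 0.1296 m³/s.
3.9 µg/L = 0.0039 mg/L.
12 µg/L = 0.012 mg/L.
Mass balance: 0.012·10.13 = 0.1296·Cₑ + 10·0.0039.
Cₑ = (0.1216 − 0.039) / 0.1296 = 0.6369 mg/L.

0.637 mg/L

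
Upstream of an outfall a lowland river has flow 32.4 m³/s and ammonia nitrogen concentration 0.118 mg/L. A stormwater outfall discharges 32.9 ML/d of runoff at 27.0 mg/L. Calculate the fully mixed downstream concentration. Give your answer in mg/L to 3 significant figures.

32.9 ML/d = 0.3808 m³/s.
By mass balance at complete mixing, C = (0.3808·27 + 32.4·0.118) / (0.3808 + 32.4) = 14.1/32.78 = 0.4303 mg/L.

0.430 mg/L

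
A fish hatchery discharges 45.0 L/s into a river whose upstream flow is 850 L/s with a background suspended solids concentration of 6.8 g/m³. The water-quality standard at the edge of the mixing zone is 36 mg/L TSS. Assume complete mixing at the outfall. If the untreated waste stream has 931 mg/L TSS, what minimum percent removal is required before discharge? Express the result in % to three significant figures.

45.0 L/s = 0.045 m³/s.
850 L/s = 0.85 m³/s.
Mass balance: 36·0.895 = 0.045·Cₑ + 0.85·6.8.
Cₑ = (32.22 − 5.78) / 0.045 = 587.6 mg/L.
Required removal = 1 − 587.6/931 = 36.89 %.

36.9 %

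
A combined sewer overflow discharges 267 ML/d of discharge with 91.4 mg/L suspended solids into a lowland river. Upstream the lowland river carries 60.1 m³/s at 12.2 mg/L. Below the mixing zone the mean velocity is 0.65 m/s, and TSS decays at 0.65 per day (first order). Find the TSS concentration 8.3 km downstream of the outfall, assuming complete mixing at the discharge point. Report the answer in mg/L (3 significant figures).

14.6 mg/L

267 ML/d = 3.09 m³/s.
After complete mixing, C₀ = (3.09·91.4 + 60.1·12.2) / 63.19 = 16.07 mg/L.
Travel time t = 8300 m / 0.65 m/s = 1.277e+04 s = 0.1478 d.
C = 16.07·exp(−0.65·0.1478) = 16.07·0.9084 = 14.6 mg/L.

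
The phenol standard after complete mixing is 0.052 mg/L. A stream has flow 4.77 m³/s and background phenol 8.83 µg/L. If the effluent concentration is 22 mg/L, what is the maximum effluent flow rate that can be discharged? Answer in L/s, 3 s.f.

9.38 L/s

8.83 µg/L = 0.00883 mg/L.
Mass balance at complete mixing: C_std·(Q_w + Q_r) = Q_w·C_e + Q_r·C_b.
Rearranging, Q_w = Q_r·(C_std − C_b)/(C_e − C_std) = 4.77·(0.052 − 0.00883) / (22 − 0.052) = 0.009382 m³/s.
= 9.382 L/s.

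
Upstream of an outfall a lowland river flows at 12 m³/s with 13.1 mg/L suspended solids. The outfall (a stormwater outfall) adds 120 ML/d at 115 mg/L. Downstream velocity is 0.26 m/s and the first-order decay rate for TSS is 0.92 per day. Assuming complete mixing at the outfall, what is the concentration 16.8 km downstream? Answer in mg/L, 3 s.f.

120 ML/d = 1.389 m³/s.
After complete mixing, C₀ = (1.389·115 + 12·13.1) / 13.39 = 23.67 mg/L.
Travel time t = 1.68e+04 m / 0.26 m/s = 6.462e+04 s = 0.7479 d.
C = 23.67·exp(−0.92·0.7479) = 23.67·0.5026 = 11.9 mg/L.

11.9 mg/L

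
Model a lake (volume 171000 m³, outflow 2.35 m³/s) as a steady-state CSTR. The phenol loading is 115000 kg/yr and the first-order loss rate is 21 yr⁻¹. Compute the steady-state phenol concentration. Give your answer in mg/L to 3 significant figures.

Outflow Q = 2.35 m³/s × 3.156e+07 s/yr = 7.416e+07 m³/yr.
Steady-state CSTR mass balance: W = Q·C + k·V·C, so C = W/(Q + kV).
Q + kV = 7.416e+07 + 21·171000 = 7.775e+07 m³/yr.
C = 115000/7.775e+07 = 0.001479 kg/m³ = 1.479 mg/L.

1.48 mg/L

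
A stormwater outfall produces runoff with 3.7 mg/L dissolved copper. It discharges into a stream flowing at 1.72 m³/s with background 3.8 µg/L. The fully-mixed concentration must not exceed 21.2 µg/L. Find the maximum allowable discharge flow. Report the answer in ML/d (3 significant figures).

0.703 ML/d

3.8 µg/L = 0.0038 mg/L.
21.2 µg/L = 0.0212 mg/L.
Mass balance at complete mixing: C_std·(Q_w + Q_r) = Q_w·C_e + Q_r·C_b.
Rearranging, Q_w = Q_r·(C_std − C_b)/(C_e − C_std) = 1.72·(0.0212 − 0.0038) / (3.7 − 0.0212) = 0.008135 m³/s.
= 0.7029 ML/d.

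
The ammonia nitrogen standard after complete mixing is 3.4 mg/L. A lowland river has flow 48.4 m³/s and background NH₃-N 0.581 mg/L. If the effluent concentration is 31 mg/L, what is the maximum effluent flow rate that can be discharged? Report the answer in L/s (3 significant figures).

Mass balance at complete mixing: C_std·(Q_w + Q_r) = Q_w·C_e + Q_r·C_b.
Rearranging, Q_w = Q_r·(C_std − C_b)/(C_e − C_std) = 48.4·(3.4 − 0.581) / (31 − 3.4) = 4.943 m³/s.
= 4943 L/s.

4940 L/s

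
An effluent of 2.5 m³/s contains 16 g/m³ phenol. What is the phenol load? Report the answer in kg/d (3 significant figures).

Mass flux = Q·C = 2.5 m³/s × 16 g/m³ = 40 g/s.
= 40 g/s × 86.4 = 3456 kg/d.

3460 kg/d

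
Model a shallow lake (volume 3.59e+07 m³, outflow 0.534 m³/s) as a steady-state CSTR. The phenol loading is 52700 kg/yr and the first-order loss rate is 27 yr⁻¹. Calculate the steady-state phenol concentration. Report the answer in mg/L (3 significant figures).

0.0534 mg/L

Outflow Q = 0.534 m³/s × 3.156e+07 s/yr = 1.685e+07 m³/yr.
Steady-state CSTR mass balance: W = Q·C + k·V·C, so C = W/(Q + kV).
Q + kV = 1.685e+07 + 27·3.59e+07 = 9.862e+08 m³/yr.
C = 52700/9.862e+08 = 5.344e-05 kg/m³ = 0.05344 mg/L.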